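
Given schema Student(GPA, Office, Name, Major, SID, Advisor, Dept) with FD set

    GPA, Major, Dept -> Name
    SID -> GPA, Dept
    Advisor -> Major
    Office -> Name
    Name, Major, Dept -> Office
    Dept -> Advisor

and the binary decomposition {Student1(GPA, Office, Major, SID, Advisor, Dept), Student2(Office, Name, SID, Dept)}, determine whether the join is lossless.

Common attributes: Student1 ∩ Student2 = {Office, SID, Dept}.
Closure of {Office, SID, Dept}: SID → GPA, Dept applies, adding GPA; Office → Name applies, adding Name; Dept → Advisor applies, adding Advisor; Advisor → Major applies, adding Major. So (Office, SID, Dept)⁺ = {GPA, Office, Name, Major, SID, Advisor, Dept}.
This closure contains every attribute of Student1, so Student1 ∩ Student2 → Student1. The join is lossless.

Yes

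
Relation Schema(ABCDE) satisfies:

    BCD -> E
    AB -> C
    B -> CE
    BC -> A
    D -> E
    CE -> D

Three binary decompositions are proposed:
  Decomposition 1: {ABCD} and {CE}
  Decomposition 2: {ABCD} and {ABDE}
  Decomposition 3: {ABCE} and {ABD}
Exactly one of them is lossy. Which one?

Decomposition 1: common = {C}, closure = {C} → lossy.
Decomposition 2: common = {ABD}, closure = {ABCDE} → lossless.
Decomposition 3: common = {AB}, closure = {ABCDE} → lossless.

Decomposition 1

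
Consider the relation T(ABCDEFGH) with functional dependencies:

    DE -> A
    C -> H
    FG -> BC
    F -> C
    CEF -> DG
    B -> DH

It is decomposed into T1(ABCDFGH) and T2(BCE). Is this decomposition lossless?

Common attributes: T1 ∩ T2 = {BC}.
Closure of {BC}: C → H applies, adding H; B → DH applies, adding D. So (BC)⁺ = {BCDH}.
The closure contains neither all of T1 = {ABCDFGH} nor all of T2 = {BCE}, so the common attributes are not a superkey of either fragment. The join is lossy.

No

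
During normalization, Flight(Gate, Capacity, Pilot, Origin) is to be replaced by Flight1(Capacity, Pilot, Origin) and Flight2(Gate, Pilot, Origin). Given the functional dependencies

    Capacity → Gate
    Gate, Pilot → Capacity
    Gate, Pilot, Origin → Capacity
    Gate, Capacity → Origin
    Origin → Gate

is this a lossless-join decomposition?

Common attributes: Flight1 ∩ Flight2 = {Pilot, Origin}.
Closure of {Pilot, Origin}: Origin → Gate applies, adding Gate; Gate, Pilot → Capacity applies, adding Capacity. So (Pilot, Origin)⁺ = {Gate, Capacity, Pilot, Origin}.
This closure contains every attribute of Flight1, so Flight1 ∩ Flight2 → Flight1. The join is lossless.

Yes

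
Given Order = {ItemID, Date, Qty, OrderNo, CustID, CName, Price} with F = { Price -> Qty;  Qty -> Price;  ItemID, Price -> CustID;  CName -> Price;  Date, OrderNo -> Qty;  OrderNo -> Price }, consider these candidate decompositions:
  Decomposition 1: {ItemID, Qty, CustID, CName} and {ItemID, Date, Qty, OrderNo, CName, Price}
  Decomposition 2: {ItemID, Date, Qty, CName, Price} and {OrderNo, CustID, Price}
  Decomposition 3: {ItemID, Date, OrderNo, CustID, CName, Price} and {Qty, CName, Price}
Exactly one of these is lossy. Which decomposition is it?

Decomposition 2

Decomposition 1: common = {ItemID, Qty, CName}, closure = {ItemID, Qty, CustID, CName, Price} → lossless.
Decomposition 2: common = {Price}, closure = {Qty, Price} → lossy.
Decomposition 3: common = {CName, Price}, closure = {Qty, CName, Price} → lossless.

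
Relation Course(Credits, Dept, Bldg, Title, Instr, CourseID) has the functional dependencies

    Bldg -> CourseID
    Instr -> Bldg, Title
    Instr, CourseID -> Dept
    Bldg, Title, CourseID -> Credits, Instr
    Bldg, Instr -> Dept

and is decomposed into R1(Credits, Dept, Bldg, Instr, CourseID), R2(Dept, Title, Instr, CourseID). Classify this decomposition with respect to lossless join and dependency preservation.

Lossless test: (Dept, Instr, CourseID)⁺ = {Credits, Dept, Bldg, Title, Instr, CourseID}, which contains all of one fragment — lossless.
Dependency preservation: the restricted closure of {Bldg, Title, CourseID} across the fragments never reaches {Credits, Instr}, so Bldg, Title, CourseID → Credits, Instr cannot be enforced without a join — not preserved.

lossless but not dependency-preserving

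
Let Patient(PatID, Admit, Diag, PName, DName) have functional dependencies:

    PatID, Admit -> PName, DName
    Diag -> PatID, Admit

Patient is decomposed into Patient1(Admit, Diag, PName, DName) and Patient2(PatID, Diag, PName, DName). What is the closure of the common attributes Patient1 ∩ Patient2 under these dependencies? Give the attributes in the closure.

Patient1 ∩ Patient2 = {Diag, PName, DName}.
Diag → PatID, Admit applies, adding PatID, Admit
Closure: {PatID, Admit, Diag, PName, DName}.

PatID, Admit, Diag, PName, DName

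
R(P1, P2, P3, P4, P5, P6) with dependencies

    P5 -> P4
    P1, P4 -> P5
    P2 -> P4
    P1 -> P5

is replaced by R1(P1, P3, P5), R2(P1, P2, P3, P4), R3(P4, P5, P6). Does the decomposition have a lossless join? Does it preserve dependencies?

Lossless test (chase): Rows 1 and 3 agree on P5; apply P5→P4 and equate their P4 entries. Rows 1 and 2 agree on P1, P4; apply P1, P4→P5 and equate their P5 entries. No row becomes fully distinguished — the join is lossy.
Dependency preservation: P1, P4 → P5 is not contained in any single fragment, but the restricted closure of its left-hand side across the fragments still reaches the right-hand side; the remaining FDs each lie inside some fragment. All dependencies are preserved.

lossy but dependency-preserving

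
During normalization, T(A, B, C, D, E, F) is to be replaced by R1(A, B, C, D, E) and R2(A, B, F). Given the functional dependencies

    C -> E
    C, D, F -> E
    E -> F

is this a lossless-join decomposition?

No

Common attributes: R1 ∩ R2 = {A, B}.
No dependency enlarges {A, B}, so (A, B)⁺ = {A, B}.
The closure contains neither all of R1 = {A, B, C, D, E} nor all of R2 = {A, B, F}, so the common attributes are not a superkey of either fragment. The join is lossy.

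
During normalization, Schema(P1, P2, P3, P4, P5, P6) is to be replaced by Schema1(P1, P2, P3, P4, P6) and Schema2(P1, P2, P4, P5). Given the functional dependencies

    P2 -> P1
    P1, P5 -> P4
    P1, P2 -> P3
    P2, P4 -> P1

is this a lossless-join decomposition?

No

Common attributes: Schema1 ∩ Schema2 = {P1, P2, P4}.
Closure of {P1, P2, P4}: P1, P2 → P3 applies, adding P3. So (P1, P2, P4)⁺ = {P1, P2, P3, P4}.
The closure contains neither all of Schema1 = {P1, P2, P3, P4, P6} nor all of Schema2 = {P1, P2, P4, P5}, so the common attributes are not a superkey of either fragment. The join is lossy.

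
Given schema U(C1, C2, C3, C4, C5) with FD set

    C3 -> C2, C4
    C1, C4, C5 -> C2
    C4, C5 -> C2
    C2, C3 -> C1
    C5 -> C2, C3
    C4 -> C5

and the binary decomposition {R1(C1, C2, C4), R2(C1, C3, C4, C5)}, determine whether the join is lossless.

Yes

Common attributes: R1 ∩ R2 = {C1, C4}.
Closure of {C1, C4}: C4 → C5 applies, adding C5; C1, C4, C5 → C2 applies, adding C2; C5 → C2, C3 applies, adding C3. So (C1, C4)⁺ = {C1, C2, C3, C4, C5}.
This closure contains every attribute of R1, so R1 ∩ R2 → R1. The join is lossless.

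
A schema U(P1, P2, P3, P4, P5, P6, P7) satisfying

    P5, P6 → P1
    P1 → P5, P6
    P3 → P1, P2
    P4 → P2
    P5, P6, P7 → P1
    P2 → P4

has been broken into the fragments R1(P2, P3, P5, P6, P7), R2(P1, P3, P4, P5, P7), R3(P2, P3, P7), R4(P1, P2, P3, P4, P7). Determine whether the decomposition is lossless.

Yes

Chase test. Columns are P1, P2, P3, P4, P5, P6, P7; row i has aⱼ where attribute j ∈ Ri, else bᵢⱼ.
Initial tableau (one row per fragment):
  row 1: b11 a2 a3 b14 a5 a6 a7
  row 2: a1 b22 a3 a4 a5 b26 a7
  row 3: b31 a2 a3 b34 b35 b36 a7
  row 4: a1 a2 a3 a4 b45 b46 a7
Rows 2 and 4 agree on P1; apply P1→P5, P6 and equate their P5, P6 entries.
Rows 1 and 2 agree on P3; apply P3→P1, P2 and equate their P1, P2 entries.
Rows 1 and 3 agree on P3; apply P3→P1, P2 and equate their P1, P2 entries.
Rows 1 and 2 agree on P2; apply P2→P4 and equate their P4 entries.
Rows 1 and 3 agree on P2; apply P2→P4 and equate their P4 entries.
Rows 1 and 2 agree on P1; apply P1→P5, P6 and equate their P5, P6 entries.
Rows 1 and 3 agree on P1; apply P1→P5, P6 and equate their P5, P6 entries.
Row 1 is now all distinguished symbols — the join is lossless.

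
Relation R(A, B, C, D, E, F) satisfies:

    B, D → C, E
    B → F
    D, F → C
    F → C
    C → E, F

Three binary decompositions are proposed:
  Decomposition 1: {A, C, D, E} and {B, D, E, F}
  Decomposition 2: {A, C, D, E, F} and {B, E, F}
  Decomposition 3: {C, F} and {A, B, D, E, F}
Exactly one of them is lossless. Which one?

Decomposition 3

Decomposition 1: common = {D, E}, closure = {D, E} → lossy.
Decomposition 2: common = {E, F}, closure = {C, E, F} → lossy.
Decomposition 3: common = {F}, closure = {C, E, F} → lossless.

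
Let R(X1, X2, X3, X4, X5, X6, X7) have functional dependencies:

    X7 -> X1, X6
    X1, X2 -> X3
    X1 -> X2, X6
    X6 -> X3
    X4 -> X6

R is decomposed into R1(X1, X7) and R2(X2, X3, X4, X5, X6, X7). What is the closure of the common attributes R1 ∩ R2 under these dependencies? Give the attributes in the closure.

R1 ∩ R2 = {X7}.
X7 → X1, X6 applies, adding X1, X6
X1 → X2, X6 applies, adding X2
X6 → X3 applies, adding X3
Closure: {X1, X2, X3, X6, X7}.

X1, X2, X3, X6, X7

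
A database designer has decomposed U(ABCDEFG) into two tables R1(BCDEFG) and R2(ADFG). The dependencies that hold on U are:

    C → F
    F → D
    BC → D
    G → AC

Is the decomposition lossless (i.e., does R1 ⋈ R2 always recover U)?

Common attributes: R1 ∩ R2 = {DFG}.
Closure of {DFG}: G → AC applies, adding AC. So (DFG)⁺ = {ACDFG}.
This closure contains every attribute of R2, so R1 ∩ R2 → R2. The join is lossless.

Yes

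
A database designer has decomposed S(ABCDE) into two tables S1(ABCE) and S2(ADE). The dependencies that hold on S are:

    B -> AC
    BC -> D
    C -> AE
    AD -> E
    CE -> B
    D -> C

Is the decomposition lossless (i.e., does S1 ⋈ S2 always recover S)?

Common attributes: S1 ∩ S2 = {AE}.
No dependency enlarges {AE}, so (AE)⁺ = {AE}.
The closure contains neither all of S1 = {ABCE} nor all of S2 = {ADE}, so the common attributes are not a superkey of either fragment. The join is lossy.

No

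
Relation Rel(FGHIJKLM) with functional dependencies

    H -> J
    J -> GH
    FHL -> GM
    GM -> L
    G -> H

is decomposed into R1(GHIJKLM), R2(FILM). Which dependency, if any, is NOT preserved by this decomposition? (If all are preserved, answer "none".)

Check FHL → GM: no single fragment contains all of {FGHLM}, and the restricted closure of {FHL} across the fragments never reaches {GM}.
H → J is preserved.
J → GH is preserved.
GM → L is preserved.
G → H is preserved.

FHL -> GM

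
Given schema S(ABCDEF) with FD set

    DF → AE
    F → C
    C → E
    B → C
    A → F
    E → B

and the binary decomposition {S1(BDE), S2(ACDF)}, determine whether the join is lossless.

No

Common attributes: S1 ∩ S2 = {D}.
No dependency enlarges {D}, so (D)⁺ = {D}.
The closure contains neither all of S1 = {BDE} nor all of S2 = {ACDF}, so the common attributes are not a superkey of either fragment. The join is lossy.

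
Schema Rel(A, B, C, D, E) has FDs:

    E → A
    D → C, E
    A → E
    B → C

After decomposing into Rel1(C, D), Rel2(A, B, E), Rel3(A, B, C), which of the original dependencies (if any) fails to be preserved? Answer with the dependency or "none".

D → C, E

Check D → C, E: no single fragment contains all of {C, D, E}, and the restricted closure of {D} across the fragments never reaches {C, E}.
E → A is preserved.
A → E is preserved.
B → C is preserved.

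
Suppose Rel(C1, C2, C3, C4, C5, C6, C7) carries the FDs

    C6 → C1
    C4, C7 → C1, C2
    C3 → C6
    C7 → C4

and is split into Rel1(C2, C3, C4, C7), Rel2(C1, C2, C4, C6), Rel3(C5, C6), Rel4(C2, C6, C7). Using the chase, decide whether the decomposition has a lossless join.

No

Chase test. Columns are C1, C2, C3, C4, C5, C6, C7; row i has aⱼ where attribute j ∈ Reli, else bᵢⱼ.
Initial tableau (one row per fragment):
  row 1: b11 a2 a3 a4 b15 b16 a7
  row 2: a1 a2 b23 a4 b25 a6 b27
  row 3: b31 b32 b33 b34 a5 a6 b37
  row 4: b41 a2 b43 b44 b45 a6 a7
Rows 2 and 3 agree on C6; apply C6→C1 and equate their C1 entries.
Rows 2 and 4 agree on C6; apply C6→C1 and equate their C1 entries.
Rows 1 and 4 agree on C7; apply C7→C4 and equate their C4 entries.
Rows 1 and 4 agree on C4, C7; apply C4, C7→C1, C2 and equate their C1, C2 entries.
No row becomes fully distinguished — the join is lossy.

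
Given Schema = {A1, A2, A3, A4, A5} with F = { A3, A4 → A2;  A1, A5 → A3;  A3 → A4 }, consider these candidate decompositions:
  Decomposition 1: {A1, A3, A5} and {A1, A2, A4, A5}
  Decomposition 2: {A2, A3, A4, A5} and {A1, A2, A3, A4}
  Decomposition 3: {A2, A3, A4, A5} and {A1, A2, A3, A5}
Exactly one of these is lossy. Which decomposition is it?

Decomposition 2

Decomposition 1: common = {A1, A5}, closure = {A1, A2, A3, A4, A5} → lossless.
Decomposition 2: common = {A2, A3, A4}, closure = {A2, A3, A4} → lossy.
Decomposition 3: common = {A2, A3, A5}, closure = {A2, A3, A4, A5} → lossless.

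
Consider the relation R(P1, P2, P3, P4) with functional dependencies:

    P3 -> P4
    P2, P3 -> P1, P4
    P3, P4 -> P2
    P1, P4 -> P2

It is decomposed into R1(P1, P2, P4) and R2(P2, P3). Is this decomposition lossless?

No

Common attributes: R1 ∩ R2 = {P2}.
No dependency enlarges {P2}, so (P2)⁺ = {P2}.
The closure contains neither all of R1 = {P1, P2, P4} nor all of R2 = {P2, P3}, so the common attributes are not a superkey of either fragment. The join is lossy.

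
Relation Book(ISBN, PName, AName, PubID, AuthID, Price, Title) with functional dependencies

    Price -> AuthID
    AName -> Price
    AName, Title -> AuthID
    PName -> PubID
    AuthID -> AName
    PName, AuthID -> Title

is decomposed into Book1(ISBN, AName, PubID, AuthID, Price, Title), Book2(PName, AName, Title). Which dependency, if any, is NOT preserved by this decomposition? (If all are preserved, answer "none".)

PName -> PubID

Check PName → PubID: no single fragment contains all of {PName, PubID}, and the restricted closure of {PName} across the fragments never reaches {PubID}.
Price → AuthID is preserved.
AName → Price is preserved.
AName, Title → AuthID is preserved.
AuthID → AName is preserved.
PName, AuthID → Title is preserved.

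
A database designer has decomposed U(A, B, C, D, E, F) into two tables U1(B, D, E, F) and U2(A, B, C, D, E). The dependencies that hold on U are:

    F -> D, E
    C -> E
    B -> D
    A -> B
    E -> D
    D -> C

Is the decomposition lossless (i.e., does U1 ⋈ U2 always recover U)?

Common attributes: U1 ∩ U2 = {B, D, E}.
Closure of {B, D, E}: D → C applies, adding C. So (B, D, E)⁺ = {B, C, D, E}.
The closure contains neither all of U1 = {B, D, E, F} nor all of U2 = {A, B, C, D, E}, so the common attributes are not a superkey of either fragment. The join is lossy.

No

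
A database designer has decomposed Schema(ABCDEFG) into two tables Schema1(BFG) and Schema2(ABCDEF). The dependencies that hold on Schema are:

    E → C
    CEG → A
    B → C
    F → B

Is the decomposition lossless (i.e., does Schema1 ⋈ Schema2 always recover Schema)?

Common attributes: Schema1 ∩ Schema2 = {BF}.
Closure of {BF}: B → C applies, adding C. So (BF)⁺ = {BCF}.
The closure contains neither all of Schema1 = {BFG} nor all of Schema2 = {ABCDEF}, so the common attributes are not a superkey of either fragment. The join is lossy.

No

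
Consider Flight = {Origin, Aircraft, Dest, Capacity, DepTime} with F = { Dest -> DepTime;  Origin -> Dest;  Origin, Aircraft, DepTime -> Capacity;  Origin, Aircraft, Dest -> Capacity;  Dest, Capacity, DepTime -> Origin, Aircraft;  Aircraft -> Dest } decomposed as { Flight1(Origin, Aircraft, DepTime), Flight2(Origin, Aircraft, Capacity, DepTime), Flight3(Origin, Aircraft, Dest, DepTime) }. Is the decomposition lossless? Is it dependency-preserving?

lossless but not dependency-preserving

Lossless test (chase): Rows 1 and 2 agree on Origin; apply Origin→Dest and equate their Dest entries. Rows 1 and 3 agree on Origin; apply Origin→Dest and equate their Dest entries. Rows 1 and 2 agree on Origin, Aircraft, DepTime; apply Origin, Aircraft, DepTime→Capacity and equate their Capacity entries. Rows 1 and 3 agree on Origin, Aircraft, DepTime; apply Origin, Aircraft, DepTime→Capacity and equate their Capacity entries. Row 1 is now all distinguished symbols — the join is lossless.
Dependency preservation: the restricted closure of {Dest, Capacity, DepTime} across the fragments never reaches {Origin, Aircraft}, so Dest, Capacity, DepTime → Origin, Aircraft cannot be enforced without a join — not preserved.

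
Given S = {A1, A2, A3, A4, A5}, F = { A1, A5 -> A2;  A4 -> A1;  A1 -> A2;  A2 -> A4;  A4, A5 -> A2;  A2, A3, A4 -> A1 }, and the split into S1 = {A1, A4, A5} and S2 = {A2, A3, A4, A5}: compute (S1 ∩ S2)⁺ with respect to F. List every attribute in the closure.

A1, A2, A4, A5

S1 ∩ S2 = {A4, A5}.
A4 → A1 applies, adding A1
A1 → A2 applies, adding A2
Closure: {A1, A2, A4, A5}.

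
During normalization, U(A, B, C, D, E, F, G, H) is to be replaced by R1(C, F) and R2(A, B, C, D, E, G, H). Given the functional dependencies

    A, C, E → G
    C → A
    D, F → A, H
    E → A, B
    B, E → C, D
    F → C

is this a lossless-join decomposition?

Common attributes: R1 ∩ R2 = {C}.
Closure of {C}: C → A applies, adding A. So (C)⁺ = {A, C}.
The closure contains neither all of R1 = {C, F} nor all of R2 = {A, B, C, D, E, G, H}, so the common attributes are not a superkey of either fragment. The join is lossy.

No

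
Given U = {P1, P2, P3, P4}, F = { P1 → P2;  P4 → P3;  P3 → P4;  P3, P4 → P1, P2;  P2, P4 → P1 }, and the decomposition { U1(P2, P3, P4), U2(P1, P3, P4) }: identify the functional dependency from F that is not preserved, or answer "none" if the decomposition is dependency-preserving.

Check P1 → P2: no single fragment contains all of {P1, P2}, and the restricted closure of {P1} across the fragments never reaches {P2}.
P4 → P3 is preserved.
P3 → P4 is preserved.
P3, P4 → P1, P2 is preserved.
P2, P4 → P1 is preserved.

P1 → P2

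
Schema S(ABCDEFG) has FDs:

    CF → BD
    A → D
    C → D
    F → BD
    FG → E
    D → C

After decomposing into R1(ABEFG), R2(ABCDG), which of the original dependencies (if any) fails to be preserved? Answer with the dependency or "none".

Check F → BD: no single fragment contains all of {BDF}, and the restricted closure of {F} across the fragments never reaches {BD}.
CF → BD is preserved.
A → D is preserved.
C → D is preserved.
FG → E is preserved.
D → C is preserved.

F → BD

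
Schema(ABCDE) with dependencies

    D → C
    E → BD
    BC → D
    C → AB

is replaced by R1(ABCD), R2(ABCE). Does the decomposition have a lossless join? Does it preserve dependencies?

Lossless test: (ABC)⁺ = {ABCD}, which contains all of one fragment — lossless.
Dependency preservation: E → BD is not contained in any single fragment, but the restricted closure of its left-hand side across the fragments still reaches the right-hand side; the remaining FDs each lie inside some fragment. All dependencies are preserved.

lossless and dependency-preserving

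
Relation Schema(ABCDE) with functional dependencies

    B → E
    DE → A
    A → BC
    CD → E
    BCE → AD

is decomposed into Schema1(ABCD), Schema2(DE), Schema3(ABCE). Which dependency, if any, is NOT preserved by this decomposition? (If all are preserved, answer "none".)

Check DE → A: no single fragment contains all of {ADE}, and the restricted closure of {DE} across the fragments never reaches {A}.
B → E is preserved.
A → BC is preserved.
CD → E is preserved.
BCE → AD is preserved.

DE → A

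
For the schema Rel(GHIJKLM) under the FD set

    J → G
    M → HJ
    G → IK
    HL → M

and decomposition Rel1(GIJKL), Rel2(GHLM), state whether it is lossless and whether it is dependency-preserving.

Lossless test: (GL)⁺ = {GIKL}, which is a superkey of neither fragment — lossy.
Dependency preservation: the restricted closure of {M} across the fragments never reaches {HJ}, so M → HJ cannot be enforced without a join — not preserved.

lossy and not dependency-preserving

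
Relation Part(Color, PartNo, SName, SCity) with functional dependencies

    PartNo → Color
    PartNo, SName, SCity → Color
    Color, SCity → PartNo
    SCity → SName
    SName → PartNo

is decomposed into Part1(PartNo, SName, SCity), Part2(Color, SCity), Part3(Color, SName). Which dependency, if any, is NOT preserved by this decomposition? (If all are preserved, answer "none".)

PartNo → Color

Check PartNo → Color: no single fragment contains all of {Color, PartNo}, and the restricted closure of {PartNo} across the fragments never reaches {Color}.
PartNo, SName, SCity → Color is preserved.
Color, SCity → PartNo is preserved.
SCity → SName is preserved.
SName → PartNo is preserved.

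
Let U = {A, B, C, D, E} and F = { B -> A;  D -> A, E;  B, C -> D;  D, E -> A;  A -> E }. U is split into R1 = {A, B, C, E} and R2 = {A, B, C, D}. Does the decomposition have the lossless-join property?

Common attributes: R1 ∩ R2 = {A, B, C}.
Closure of {A, B, C}: B, C → D applies, adding D; A → E applies, adding E. So (A, B, C)⁺ = {A, B, C, D, E}.
This closure contains every attribute of R1, so R1 ∩ R2 → R1. The join is lossless.

Yes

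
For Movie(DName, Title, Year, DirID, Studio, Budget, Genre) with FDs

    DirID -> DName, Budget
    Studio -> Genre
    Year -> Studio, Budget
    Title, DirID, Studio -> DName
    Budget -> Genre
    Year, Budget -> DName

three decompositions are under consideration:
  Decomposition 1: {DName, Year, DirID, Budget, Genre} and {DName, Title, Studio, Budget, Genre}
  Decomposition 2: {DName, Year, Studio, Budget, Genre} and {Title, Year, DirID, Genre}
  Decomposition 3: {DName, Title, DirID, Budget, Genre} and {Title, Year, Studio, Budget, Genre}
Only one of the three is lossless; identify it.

Decomposition 1: common = {DName, Budget, Genre}, closure = {DName, Budget, Genre} → lossy.
Decomposition 2: common = {Year, Genre}, closure = {DName, Year, Studio, Budget, Genre} → lossless.
Decomposition 3: common = {Title, Budget, Genre}, closure = {Title, Budget, Genre} → lossy.

Decomposition 2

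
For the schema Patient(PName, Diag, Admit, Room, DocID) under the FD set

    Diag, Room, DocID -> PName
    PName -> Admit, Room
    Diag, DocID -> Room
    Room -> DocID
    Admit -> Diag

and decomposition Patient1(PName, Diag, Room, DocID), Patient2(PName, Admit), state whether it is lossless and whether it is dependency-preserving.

Lossless test: (PName)⁺ = {PName, Diag, Admit, Room, DocID}, which contains all of one fragment — lossless.
Dependency preservation: the restricted closure of {Admit} across the fragments never reaches {Diag}, so Admit → Diag cannot be enforced without a join — not preserved.

lossless but not dependency-preserving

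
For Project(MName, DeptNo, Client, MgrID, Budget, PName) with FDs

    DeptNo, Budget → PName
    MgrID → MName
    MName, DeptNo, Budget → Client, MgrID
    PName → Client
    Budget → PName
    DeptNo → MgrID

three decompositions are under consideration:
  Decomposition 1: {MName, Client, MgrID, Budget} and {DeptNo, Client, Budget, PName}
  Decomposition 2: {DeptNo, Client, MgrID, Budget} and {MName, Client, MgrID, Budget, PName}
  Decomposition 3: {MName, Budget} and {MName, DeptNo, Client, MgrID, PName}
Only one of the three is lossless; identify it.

Decomposition 2

Decomposition 1: common = {Client, Budget}, closure = {Client, Budget, PName} → lossy.
Decomposition 2: common = {Client, MgrID, Budget}, closure = {MName, Client, MgrID, Budget, PName} → lossless.
Decomposition 3: common = {MName}, closure = {MName} → lossy.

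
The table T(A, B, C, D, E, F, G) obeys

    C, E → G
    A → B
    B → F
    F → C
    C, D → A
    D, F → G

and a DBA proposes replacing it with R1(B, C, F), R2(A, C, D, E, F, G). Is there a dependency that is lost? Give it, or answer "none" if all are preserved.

Check A → B: no single fragment contains all of {A, B}, and the restricted closure of {A} across the fragments never reaches {B}.
C, E → G is preserved.
B → F is preserved.
F → C is preserved.
C, D → A is preserved.
D, F → G is preserved.

A → B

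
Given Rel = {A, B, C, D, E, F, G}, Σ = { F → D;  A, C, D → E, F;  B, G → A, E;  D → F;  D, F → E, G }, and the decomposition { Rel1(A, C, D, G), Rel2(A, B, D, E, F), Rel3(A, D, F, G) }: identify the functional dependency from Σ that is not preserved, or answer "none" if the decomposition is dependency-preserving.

Check B, G → A, E: no single fragment contains all of {A, B, E, G}, and the restricted closure of {B, G} across the fragments never reaches {A, E}.
F → D is preserved.
A, C, D → E, F is preserved.
D → F is preserved.
D, F → E, G is preserved.

B, G → A, E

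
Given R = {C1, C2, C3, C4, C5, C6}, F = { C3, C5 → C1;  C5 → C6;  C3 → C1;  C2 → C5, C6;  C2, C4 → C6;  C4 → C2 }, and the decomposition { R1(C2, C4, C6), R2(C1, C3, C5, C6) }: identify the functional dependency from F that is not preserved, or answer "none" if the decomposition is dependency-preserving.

C2 → C5, C6

Check C2 → C5, C6: no single fragment contains all of {C2, C5, C6}, and the restricted closure of {C2} across the fragments never reaches {C5, C6}.
C3, C5 → C1 is preserved.
C5 → C6 is preserved.
C3 → C1 is preserved.
C2, C4 → C6 is preserved.
C4 → C2 is preserved.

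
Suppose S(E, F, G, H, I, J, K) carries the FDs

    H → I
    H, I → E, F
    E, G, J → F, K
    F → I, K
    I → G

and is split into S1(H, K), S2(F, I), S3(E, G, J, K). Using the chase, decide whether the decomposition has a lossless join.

No

Chase test. Columns are E, F, G, H, I, J, K; row i has aⱼ where attribute j ∈ Si, else bᵢⱼ.
Initial tableau (one row per fragment):
  row 1: b11 b12 b13 a4 b15 b16 a7
  row 2: b21 a2 b23 b24 a5 b26 b27
  row 3: a1 b32 a3 b34 b35 a6 a7
No row becomes fully distinguished — the join is lossy.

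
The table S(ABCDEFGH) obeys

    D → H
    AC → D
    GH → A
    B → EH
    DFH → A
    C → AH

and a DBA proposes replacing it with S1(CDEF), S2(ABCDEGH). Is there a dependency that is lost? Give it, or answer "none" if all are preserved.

Check DFH → A: no single fragment contains all of {ADFH}, and the restricted closure of {DFH} across the fragments never reaches {A}.
D → H is preserved.
AC → D is preserved.
GH → A is preserved.
B → EH is preserved.
C → AH is preserved.

DFH → A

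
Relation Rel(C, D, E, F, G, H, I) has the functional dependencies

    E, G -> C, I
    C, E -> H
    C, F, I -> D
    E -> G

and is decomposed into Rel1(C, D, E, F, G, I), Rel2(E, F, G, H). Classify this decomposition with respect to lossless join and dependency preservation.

Lossless test: (E, F, G)⁺ = {C, D, E, F, G, H, I}, which contains all of one fragment — lossless.
Dependency preservation: C, E → H is not contained in any single fragment, but the restricted closure of its left-hand side across the fragments still reaches the right-hand side; the remaining FDs each lie inside some fragment. All dependencies are preserved.

lossless and dependency-preserving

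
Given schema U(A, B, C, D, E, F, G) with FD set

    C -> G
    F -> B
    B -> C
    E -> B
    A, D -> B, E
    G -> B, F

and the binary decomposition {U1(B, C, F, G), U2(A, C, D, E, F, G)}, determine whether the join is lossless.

Yes

Common attributes: U1 ∩ U2 = {C, F, G}.
Closure of {C, F, G}: F → B applies, adding B. So (C, F, G)⁺ = {B, C, F, G}.
This closure contains every attribute of U1, so U1 ∩ U2 → U1. The join is lossless.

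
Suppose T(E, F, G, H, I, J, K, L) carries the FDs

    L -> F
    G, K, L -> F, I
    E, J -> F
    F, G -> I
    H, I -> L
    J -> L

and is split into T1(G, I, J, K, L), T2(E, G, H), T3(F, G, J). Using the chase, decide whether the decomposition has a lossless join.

No

Chase test. Columns are E, F, G, H, I, J, K, L; row i has aⱼ where attribute j ∈ Ti, else bᵢⱼ.
Initial tableau (one row per fragment):
  row 1: b11 b12 a3 b14 a5 a6 a7 a8
  row 2: a1 b22 a3 a4 b25 b26 b27 b28
  row 3: b31 a2 a3 b34 b35 a6 b37 b38
Rows 1 and 3 agree on J; apply J→L and equate their L entries.
Rows 1 and 3 agree on L; apply L→F and equate their F entries.
Rows 1 and 3 agree on F, G; apply F, G→I and equate their I entries.
No row becomes fully distinguished — the join is lossy.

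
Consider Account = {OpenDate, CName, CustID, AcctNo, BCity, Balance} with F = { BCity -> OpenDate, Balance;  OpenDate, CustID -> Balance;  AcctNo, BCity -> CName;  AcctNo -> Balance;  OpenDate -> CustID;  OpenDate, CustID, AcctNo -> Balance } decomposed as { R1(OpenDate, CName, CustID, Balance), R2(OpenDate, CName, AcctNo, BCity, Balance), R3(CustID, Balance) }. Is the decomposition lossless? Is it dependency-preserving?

Lossless test (chase): Rows 1 and 2 agree on OpenDate; apply OpenDate→CustID and equate their CustID entries. Row 2 is now all distinguished symbols — the join is lossless.
Dependency preservation: OpenDate, CustID, AcctNo → Balance is not contained in any single fragment, but the restricted closure of its left-hand side across the fragments still reaches the right-hand side; the remaining FDs each lie inside some fragment. All dependencies are preserved.

lossless and dependency-preserving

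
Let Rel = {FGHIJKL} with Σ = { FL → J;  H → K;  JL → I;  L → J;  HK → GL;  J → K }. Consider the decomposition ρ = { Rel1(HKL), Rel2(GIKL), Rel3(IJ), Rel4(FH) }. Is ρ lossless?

No

Chase test. Columns are FGHIJKL; row i has aⱼ where attribute j ∈ Reli, else bᵢⱼ.
Initial tableau (one row per fragment):
  row 1: b11 b12 a3 b14 b15 a6 a7
  row 2: b21 a2 b23 a4 b25 a6 a7
  row 3: b31 b32 b33 a4 a5 b36 b37
  row 4: a1 b42 a3 b44 b45 b46 b47
Rows 1 and 4 agree on H; apply H→K and equate their K entries.
Rows 1 and 2 agree on L; apply L→J and equate their J entries.
Rows 1 and 4 agree on HK; apply HK→GL and equate their GL entries.
Rows 1 and 2 agree on JL; apply JL→I and equate their I entries.
Rows 1 and 4 agree on L; apply L→J and equate their J entries.
Rows 1 and 4 agree on JL; apply JL→I and equate their I entries.
No row becomes fully distinguished — the join is lossy.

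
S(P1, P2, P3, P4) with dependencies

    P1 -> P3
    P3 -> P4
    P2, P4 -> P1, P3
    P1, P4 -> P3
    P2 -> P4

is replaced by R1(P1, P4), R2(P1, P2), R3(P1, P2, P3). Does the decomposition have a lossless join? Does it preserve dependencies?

Lossless test (chase): Rows 1 and 2 agree on P1; apply P1→P3 and equate their P3 entries. Rows 1 and 3 agree on P1; apply P1→P3 and equate their P3 entries. Rows 1 and 2 agree on P3; apply P3→P4 and equate their P4 entries. Rows 1 and 3 agree on P3; apply P3→P4 and equate their P4 entries. Row 2 is now all distinguished symbols — the join is lossless.
Dependency preservation: the restricted closure of {P3} across the fragments never reaches {P4}, so P3 → P4 cannot be enforced without a join — not preserved.

lossless but not dependency-preserving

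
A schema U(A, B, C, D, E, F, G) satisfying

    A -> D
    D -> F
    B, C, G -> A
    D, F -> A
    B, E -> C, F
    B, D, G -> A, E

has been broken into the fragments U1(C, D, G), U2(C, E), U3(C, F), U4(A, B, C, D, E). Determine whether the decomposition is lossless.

No

Chase test. Columns are A, B, C, D, E, F, G; row i has aⱼ where attribute j ∈ Ui, else bᵢⱼ.
Initial tableau (one row per fragment):
  row 1: b11 b12 a3 a4 b15 b16 a7
  row 2: b21 b22 a3 b24 a5 b26 b27
  row 3: b31 b32 a3 b34 b35 a6 b37
  row 4: a1 a2 a3 a4 a5 b46 b47
Rows 1 and 4 agree on D; apply D→F and equate their F entries.
Rows 1 and 4 agree on D, F; apply D, F→A and equate their A entries.
No row becomes fully distinguished — the join is lossy.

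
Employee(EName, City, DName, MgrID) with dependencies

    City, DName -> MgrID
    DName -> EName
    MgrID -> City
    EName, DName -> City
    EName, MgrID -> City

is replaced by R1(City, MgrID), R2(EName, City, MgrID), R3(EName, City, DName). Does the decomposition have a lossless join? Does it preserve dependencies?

Lossless test (chase): applying each FD to every pair of rows produces no changes in the tableau, so no row becomes fully distinguished — the join is lossy.
Dependency preservation: the restricted closure of {City, DName} across the fragments never reaches {MgrID}, so City, DName → MgrID cannot be enforced without a join — not preserved.

lossy and not dependency-preserving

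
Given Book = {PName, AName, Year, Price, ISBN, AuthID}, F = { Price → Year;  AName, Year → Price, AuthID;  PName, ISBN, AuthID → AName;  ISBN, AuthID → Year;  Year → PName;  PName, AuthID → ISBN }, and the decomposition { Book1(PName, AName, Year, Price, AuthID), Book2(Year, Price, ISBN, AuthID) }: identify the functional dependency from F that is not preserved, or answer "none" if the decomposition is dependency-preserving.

none

Price → Year lies within Book1.
AName, Year → Price, AuthID lies within Book1.
PName, ISBN, AuthID → AName: restricted closure across fragments reaches AName.
ISBN, AuthID → Year lies within Book2.
Year → PName lies within Book1.
PName, AuthID → ISBN: restricted closure across fragments reaches ISBN.
Every dependency is enforceable on the fragments, so the decomposition is dependency-preserving.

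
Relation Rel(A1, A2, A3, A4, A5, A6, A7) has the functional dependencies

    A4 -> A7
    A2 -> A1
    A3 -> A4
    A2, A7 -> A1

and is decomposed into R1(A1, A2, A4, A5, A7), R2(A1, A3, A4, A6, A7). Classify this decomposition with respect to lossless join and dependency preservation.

Lossless test: (A1, A4, A7)⁺ = {A1, A4, A7}, which is a superkey of neither fragment — lossy.
Dependency preservation: every FD's attributes lie within a single fragment, so each can be enforced locally — preserved.

lossy but dependency-preserving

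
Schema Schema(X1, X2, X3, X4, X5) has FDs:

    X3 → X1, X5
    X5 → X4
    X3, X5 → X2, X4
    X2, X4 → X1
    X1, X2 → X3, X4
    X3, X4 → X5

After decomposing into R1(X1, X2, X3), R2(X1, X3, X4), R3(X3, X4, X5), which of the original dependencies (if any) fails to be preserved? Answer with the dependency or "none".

X2, X4 → X1

Check X2, X4 → X1: no single fragment contains all of {X1, X2, X4}, and the restricted closure of {X2, X4} across the fragments never reaches {X1}.
X3 → X1, X5 is preserved.
X5 → X4 is preserved.
X3, X5 → X2, X4 is preserved.
X1, X2 → X3, X4 is preserved.
X3, X4 → X5 is preserved.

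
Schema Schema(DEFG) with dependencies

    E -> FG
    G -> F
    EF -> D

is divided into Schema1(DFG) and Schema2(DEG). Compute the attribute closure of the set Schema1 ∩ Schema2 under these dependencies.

DFG

Schema1 ∩ Schema2 = {DG}.
G → F applies, adding F
Closure: {DFG}.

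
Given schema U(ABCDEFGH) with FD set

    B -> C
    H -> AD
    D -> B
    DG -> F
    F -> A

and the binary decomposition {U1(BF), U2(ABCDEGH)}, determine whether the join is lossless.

No

Common attributes: U1 ∩ U2 = {B}.
Closure of {B}: B → C applies, adding C. So (B)⁺ = {BC}.
The closure contains neither all of U1 = {BF} nor all of U2 = {ABCDEGH}, so the common attributes are not a superkey of either fragment. The join is lossy.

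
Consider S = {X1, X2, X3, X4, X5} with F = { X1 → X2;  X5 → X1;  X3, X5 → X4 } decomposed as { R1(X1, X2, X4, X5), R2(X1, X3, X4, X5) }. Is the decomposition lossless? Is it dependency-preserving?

Lossless test: (X1, X4, X5)⁺ = {X1, X2, X4, X5}, which contains all of one fragment — lossless.
Dependency preservation: every FD's attributes lie within a single fragment, so each can be enforced locally — preserved.

lossless and dependency-preserving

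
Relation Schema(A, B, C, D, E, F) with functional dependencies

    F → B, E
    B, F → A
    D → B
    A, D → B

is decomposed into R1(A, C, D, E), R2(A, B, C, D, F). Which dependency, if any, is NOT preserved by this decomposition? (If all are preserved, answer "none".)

Check F → B, E: no single fragment contains all of {B, E, F}, and the restricted closure of {F} across the fragments never reaches {B, E}.
B, F → A is preserved.
D → B is preserved.
A, D → B is preserved.

F → B, E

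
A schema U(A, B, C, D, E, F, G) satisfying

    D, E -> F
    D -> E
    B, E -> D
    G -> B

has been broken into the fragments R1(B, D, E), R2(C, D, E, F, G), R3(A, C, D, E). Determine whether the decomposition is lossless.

No

Chase test. Columns are A, B, C, D, E, F, G; row i has aⱼ where attribute j ∈ Ri, else bᵢⱼ.
Initial tableau (one row per fragment):
  row 1: b11 a2 b13 a4 a5 b16 b17
  row 2: b21 b22 a3 a4 a5 a6 a7
  row 3: a1 b32 a3 a4 a5 b36 b37
Rows 1 and 2 agree on D, E; apply D, E→F and equate their F entries.
Rows 1 and 3 agree on D, E; apply D, E→F and equate their F entries.
No row becomes fully distinguished — the join is lossy.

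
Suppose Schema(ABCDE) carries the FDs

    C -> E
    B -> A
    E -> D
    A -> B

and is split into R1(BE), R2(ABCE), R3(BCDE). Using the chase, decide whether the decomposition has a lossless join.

Chase test. Columns are ABCDE; row i has aⱼ where attribute j ∈ Ri, else bᵢⱼ.
Initial tableau (one row per fragment):
  row 1: b11 a2 b13 b14 a5
  row 2: a1 a2 a3 b24 a5
  row 3: b31 a2 a3 a4 a5
Rows 1 and 2 agree on B; apply B→A and equate their A entries.
Rows 1 and 3 agree on B; apply B→A and equate their A entries.
Rows 1 and 2 agree on E; apply E→D and equate their D entries.
Rows 1 and 3 agree on E; apply E→D and equate their D entries.
Row 2 is now all distinguished symbols — the join is lossless.

Yes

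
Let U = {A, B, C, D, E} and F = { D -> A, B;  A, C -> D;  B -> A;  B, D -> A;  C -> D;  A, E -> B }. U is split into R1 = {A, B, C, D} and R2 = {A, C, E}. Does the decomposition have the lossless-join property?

Yes

Common attributes: R1 ∩ R2 = {A, C}.
Closure of {A, C}: A, C → D applies, adding D; D → A, B applies, adding B. So (A, C)⁺ = {A, B, C, D}.
This closure contains every attribute of R1, so R1 ∩ R2 → R1. The join is lossless.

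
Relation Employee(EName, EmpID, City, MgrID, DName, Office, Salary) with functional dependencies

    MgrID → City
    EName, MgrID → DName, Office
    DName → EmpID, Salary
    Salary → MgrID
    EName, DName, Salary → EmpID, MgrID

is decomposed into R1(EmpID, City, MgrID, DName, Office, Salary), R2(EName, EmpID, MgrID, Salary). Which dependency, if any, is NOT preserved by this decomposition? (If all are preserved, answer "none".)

EName, MgrID → DName, Office

Check EName, MgrID → DName, Office: no single fragment contains all of {EName, MgrID, DName, Office}, and the restricted closure of {EName, MgrID} across the fragments never reaches {DName, Office}.
MgrID → City is preserved.
DName → EmpID, Salary is preserved.
Salary → MgrID is preserved.
EName, DName, Salary → EmpID, MgrID is preserved.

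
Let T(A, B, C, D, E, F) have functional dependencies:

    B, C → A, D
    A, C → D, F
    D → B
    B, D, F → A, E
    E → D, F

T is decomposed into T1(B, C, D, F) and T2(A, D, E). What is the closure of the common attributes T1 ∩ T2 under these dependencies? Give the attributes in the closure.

B, D

T1 ∩ T2 = {D}.
D → B applies, adding B
Closure: {B, D}.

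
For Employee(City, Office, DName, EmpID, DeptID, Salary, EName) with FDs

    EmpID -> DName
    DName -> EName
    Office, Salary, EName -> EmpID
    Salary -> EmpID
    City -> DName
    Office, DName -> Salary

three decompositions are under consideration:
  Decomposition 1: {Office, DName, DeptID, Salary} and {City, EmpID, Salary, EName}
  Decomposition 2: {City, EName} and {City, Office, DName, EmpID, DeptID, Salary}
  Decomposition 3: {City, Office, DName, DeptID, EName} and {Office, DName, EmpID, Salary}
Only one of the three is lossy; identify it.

Decomposition 1: common = {Salary}, closure = {DName, EmpID, Salary, EName} → lossy.
Decomposition 2: common = {City}, closure = {City, DName, EName} → lossless.
Decomposition 3: common = {Office, DName}, closure = {Office, DName, EmpID, Salary, EName} → lossless.

Decomposition 1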